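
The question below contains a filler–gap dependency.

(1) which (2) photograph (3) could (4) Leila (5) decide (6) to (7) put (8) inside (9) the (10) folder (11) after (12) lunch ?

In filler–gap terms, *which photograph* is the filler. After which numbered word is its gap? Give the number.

Underlying clause: Leila could decide to put which photograph inside the folder after lunch.
'which photograph' functions as the direct object of 'put'. Wh-movement fronts it, leaving a gap right after 'put':
Which photograph could Leila decide to put ___ inside the folder after lunch?
'put' is word 7.

7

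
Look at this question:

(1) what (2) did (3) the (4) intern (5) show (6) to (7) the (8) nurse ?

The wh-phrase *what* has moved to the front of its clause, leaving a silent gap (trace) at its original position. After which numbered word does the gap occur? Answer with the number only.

Pre-movement form: The intern did show what to the nurse.
The filler 'what' is interpreted as the direct object of 'show'. Wh-movement fronts it, leaving a gap right after 'show':
What did the intern show ___ to the nurse?
'show' is word 5.

5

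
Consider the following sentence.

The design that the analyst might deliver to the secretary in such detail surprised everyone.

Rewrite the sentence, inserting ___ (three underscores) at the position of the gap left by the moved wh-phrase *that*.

'that' is the direct object of 'deliver'. The gap is right after 'deliver'.

The design that the analyst might deliver ___ to the secretary in such detail surprised everyone.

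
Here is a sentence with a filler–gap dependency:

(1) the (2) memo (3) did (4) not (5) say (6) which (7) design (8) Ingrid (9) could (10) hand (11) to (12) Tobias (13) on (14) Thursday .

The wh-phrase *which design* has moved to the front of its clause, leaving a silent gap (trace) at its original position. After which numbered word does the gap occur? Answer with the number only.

10

Underlying clause: Ingrid could hand which design to Tobias on Thursday.
The filler 'which design' is interpreted as the direct object of 'hand'. It moves to the left edge, and the trace sits right after 'hand':
The memo did not say which design Ingrid could hand ___ to Tobias on Thursday.
'hand' is word 10.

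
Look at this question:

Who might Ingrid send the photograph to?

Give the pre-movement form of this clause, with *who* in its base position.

'who' functions as the object of the preposition 'to' (recipient of 'send'). It moves to the left edge, and the trace sits right after 'to':
Who might Ingrid send the photograph to ___?

Ingrid might send the photograph to who.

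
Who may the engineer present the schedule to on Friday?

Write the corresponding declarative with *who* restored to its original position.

'who' functions as the object of the preposition 'to' (recipient of 'present'). Wh-movement fronts it, leaving a gap right after 'to':
Who may the engineer present the schedule to ___ on Friday?

The engineer may present the schedule to who on Friday.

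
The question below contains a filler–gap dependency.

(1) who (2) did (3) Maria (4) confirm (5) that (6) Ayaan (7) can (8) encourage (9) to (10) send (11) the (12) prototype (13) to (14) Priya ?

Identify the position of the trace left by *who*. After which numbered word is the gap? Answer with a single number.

Underlying clause: Maria did confirm that Ayaan can encourage who to send the prototype to Priya.
The filler 'who' is interpreted as the direct object of 'encourage'. Wh-movement fronts it, leaving a gap right after 'encourage':
Who did Maria confirm that Ayaan can encourage ___ to send the prototype to Priya?
'encourage' is word 8.

8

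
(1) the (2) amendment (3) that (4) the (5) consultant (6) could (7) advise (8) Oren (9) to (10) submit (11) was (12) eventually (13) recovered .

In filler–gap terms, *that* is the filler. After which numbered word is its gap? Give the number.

10

The filler 'that' is interpreted as the direct object of 'submit'. Fronting leaves a gap immediately after 'submit':
The amendment that the consultant could advise Oren to submit ___ was eventually recovered.
'submit' is word 10.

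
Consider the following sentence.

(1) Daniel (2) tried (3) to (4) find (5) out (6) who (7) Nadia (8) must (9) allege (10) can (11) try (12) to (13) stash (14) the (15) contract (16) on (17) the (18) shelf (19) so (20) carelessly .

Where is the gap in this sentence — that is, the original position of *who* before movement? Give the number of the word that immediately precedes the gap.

Pre-movement form: Nadia must allege who can try to stash the contract on the shelf so carelessly.
'who' functions as the subject of the clause embedded under 'allege'. Fronting leaves a gap immediately after 'allege':
Daniel tried to find out who Nadia must allege ___ can try to stash the contract on the shelf so carelessly.
'allege' is word 9.

9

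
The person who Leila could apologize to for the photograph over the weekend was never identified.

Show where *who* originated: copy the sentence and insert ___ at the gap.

The person who Leila could apologize to ___ for the photograph over the weekend was never identified.

The filler 'who' is interpreted as the object of the preposition 'to'. The gap is right after 'to'.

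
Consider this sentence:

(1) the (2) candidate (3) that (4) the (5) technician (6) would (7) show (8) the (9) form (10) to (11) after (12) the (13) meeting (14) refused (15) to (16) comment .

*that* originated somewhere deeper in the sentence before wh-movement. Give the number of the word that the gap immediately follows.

The filler 'that' is interpreted as the object of the preposition 'to' (recipient of 'show'). Wh-movement fronts it, leaving a gap right after 'to':
The candidate that the technician would show the form to ___ after the meeting refused to comment.
'to' is word 10.

10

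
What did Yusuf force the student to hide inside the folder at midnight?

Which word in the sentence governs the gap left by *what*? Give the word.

hide

In situ: Yusuf did force the student to hide what inside the folder at midnight.
'what' is the direct object of 'hide'. Wh-movement fronts it, leaving a gap right after 'hide':
What did Yusuf force the student to hide ___ inside the folder at midnight?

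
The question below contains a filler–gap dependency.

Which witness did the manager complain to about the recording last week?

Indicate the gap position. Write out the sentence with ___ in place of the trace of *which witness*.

Pre-movement form: The manager did complain to which witness about the recording last week.
The filler 'which witness' is interpreted as the object of the preposition 'to'. The gap is right after 'to'.

Which witness did the manager complain to ___ about the recording last week?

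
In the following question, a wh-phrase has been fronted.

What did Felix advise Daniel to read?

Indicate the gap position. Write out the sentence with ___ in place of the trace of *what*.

What did Felix advise Daniel to read ___?

In situ: Felix did advise Daniel to read what.
'what' functions as the direct object of 'read'. The gap is right after 'read'.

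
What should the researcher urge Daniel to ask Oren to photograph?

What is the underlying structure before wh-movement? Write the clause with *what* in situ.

The researcher should urge Daniel to ask Oren to photograph what.

'what' functions as the direct object of 'photograph'. Fronting leaves a gap immediately after 'photograph':
What should the researcher urge Daniel to ask Oren to photograph ___?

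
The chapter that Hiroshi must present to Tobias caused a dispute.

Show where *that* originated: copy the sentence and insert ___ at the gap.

'that' functions as the direct object of 'present'. The gap is right after 'present'.

The chapter that Hiroshi must present ___ to Tobias caused a dispute.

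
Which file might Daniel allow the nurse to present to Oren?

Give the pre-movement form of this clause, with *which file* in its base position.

'which file' functions as the direct object of 'present'. Fronting leaves a gap immediately after 'present':
Which file might Daniel allow the nurse to present ___ to Oren?

Daniel might allow the nurse to present which file to Oren.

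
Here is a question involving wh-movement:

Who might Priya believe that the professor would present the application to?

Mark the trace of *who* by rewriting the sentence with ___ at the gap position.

Who might Priya believe that the professor would present the application to ___?

In situ: Priya might believe that the professor would present the application to who.
The filler 'who' is interpreted as the object of the preposition 'to' (recipient of 'present'). The gap is right after 'to'.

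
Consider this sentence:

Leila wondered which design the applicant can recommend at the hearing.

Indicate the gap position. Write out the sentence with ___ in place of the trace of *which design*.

Pre-movement form: The applicant can recommend which design at the hearing.
'which design' is the direct object of 'recommend'. The gap is right after 'recommend'.

Leila wondered which design the applicant can recommend ___ at the hearing.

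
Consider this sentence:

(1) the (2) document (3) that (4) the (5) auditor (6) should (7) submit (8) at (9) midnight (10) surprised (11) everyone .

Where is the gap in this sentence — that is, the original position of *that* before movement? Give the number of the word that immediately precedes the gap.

7

'that' functions as the direct object of 'submit'. It moves to the left edge, and the trace sits right after 'submit':
The document that the auditor should submit ___ at midnight surprised everyone.
'submit' is word 7.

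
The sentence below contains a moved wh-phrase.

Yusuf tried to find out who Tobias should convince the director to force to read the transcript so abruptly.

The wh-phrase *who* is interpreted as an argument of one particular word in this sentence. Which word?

In situ: Tobias should convince the director to force who to read the transcript so abruptly.
'who' is the direct object of 'force'. Wh-movement fronts it, leaving a gap right after 'force':
Yusuf tried to find out who Tobias should convince the director to force ___ to read the transcript so abruptly.

force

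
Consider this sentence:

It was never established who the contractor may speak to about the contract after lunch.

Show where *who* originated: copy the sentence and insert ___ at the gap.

It was never established who the contractor may speak to ___ about the contract after lunch.

Pre-movement form: The contractor may speak to who about the contract after lunch.
The filler 'who' is interpreted as the object of the preposition 'to'. The gap is right after 'to'.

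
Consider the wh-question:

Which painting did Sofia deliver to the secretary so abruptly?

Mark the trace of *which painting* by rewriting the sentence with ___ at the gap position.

In situ: Sofia did deliver which painting to the secretary so abruptly.
The filler 'which painting' is interpreted as the direct object of 'deliver'. The gap is right after 'deliver'.

Which painting did Sofia deliver ___ to the secretary so abruptly?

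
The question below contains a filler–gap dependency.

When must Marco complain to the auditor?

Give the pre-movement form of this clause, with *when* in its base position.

The filler 'when' is interpreted as the temporal adjunct. It moves to the left edge, and the trace sits right after 'auditor':
When must Marco complain to the auditor ___?

Marco must complain to the auditor when.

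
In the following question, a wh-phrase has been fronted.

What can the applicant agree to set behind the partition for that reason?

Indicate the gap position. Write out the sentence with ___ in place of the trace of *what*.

Before movement: The applicant can agree to set what behind the partition for that reason.
The filler 'what' is interpreted as the direct object of 'set'. The gap is right after 'set'.

What can the applicant agree to set ___ behind the partition for that reason?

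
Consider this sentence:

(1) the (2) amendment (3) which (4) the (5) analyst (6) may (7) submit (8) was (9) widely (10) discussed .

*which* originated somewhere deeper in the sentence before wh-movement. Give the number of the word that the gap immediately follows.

7

The filler 'which' is interpreted as the direct object of 'submit'. It moves to the left edge, and the trace sits right after 'submit':
The amendment which the analyst may submit ___ was widely discussed.
'submit' is word 7.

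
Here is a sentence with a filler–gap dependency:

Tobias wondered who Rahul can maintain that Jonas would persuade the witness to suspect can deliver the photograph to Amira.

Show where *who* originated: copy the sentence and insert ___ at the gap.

Pre-movement form: Rahul can maintain that Jonas would persuade the witness to suspect who can deliver the photograph to Amira.
The filler 'who' is interpreted as the subject of the clause embedded under 'suspect'. The gap is right after 'suspect'.

Tobias wondered who Rahul can maintain that Jonas would persuade the witness to suspect ___ can deliver the photograph to Amira.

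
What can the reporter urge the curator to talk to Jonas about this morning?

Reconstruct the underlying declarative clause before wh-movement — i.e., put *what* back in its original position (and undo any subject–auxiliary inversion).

The reporter can urge the curator to talk to Jonas about what this morning.

'what' is the object of the preposition 'about'. Fronting leaves a gap immediately after 'about':
What can the reporter urge the curator to talk to Jonas about ___ this morning?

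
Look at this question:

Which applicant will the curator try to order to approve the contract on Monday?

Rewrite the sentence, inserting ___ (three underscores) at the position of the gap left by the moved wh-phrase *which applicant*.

Underlying clause: The curator will try to order which applicant to approve the contract on Monday.
The filler 'which applicant' is interpreted as the direct object of 'order'. The gap is right after 'order'.

Which applicant will the curator try to order ___ to approve the contract on Monday?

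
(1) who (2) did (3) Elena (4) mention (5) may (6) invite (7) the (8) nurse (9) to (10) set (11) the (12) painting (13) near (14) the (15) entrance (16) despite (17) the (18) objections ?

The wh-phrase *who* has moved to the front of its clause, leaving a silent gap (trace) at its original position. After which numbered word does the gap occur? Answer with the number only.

Before movement: Elena did mention who may invite the nurse to set the painting near the entrance despite the objections.
'who' functions as the subject of the clause embedded under 'mention'. It moves to the left edge, and the trace sits right after 'mention':
Who did Elena mention ___ may invite the nurse to set the painting near the entrance despite the objections?
'mention' is word 4.

4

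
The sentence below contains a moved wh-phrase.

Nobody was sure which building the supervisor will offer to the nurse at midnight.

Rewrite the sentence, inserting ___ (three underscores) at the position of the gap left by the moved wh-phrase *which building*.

In situ: The supervisor will offer which building to the nurse at midnight.
'which building' functions as the direct object of 'offer'. The gap is right after 'offer'.

Nobody was sure which building the supervisor will offer ___ to the nurse at midnight.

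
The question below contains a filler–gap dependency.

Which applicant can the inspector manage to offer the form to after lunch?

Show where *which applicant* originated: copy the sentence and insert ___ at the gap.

Which applicant can the inspector manage to offer the form to ___ after lunch?

Before movement: The inspector can manage to offer the form to which applicant after lunch.
'which applicant' functions as the object of the preposition 'to' (recipient of 'offer'). The gap is right after 'to'.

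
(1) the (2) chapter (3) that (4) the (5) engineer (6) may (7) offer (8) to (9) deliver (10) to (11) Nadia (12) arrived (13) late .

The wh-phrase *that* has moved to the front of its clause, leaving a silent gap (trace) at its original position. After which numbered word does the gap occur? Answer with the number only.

9

The filler 'that' is interpreted as the direct object of 'deliver'. Fronting leaves a gap immediately after 'deliver':
The chapter that the engineer may offer to deliver ___ to Nadia arrived late.
'deliver' is word 9.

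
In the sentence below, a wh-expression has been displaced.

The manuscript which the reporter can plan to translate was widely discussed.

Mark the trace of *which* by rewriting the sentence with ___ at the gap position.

The manuscript which the reporter can plan to translate ___ was widely discussed.

The filler 'which' is interpreted as the direct object of 'translate'. The gap is right after 'translate'.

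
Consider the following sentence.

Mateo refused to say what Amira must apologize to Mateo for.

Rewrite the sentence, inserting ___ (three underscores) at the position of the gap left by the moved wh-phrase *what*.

In situ: Amira must apologize to Mateo for what.
'what' functions as the object of the preposition 'for'. The gap is right after 'for'.

Mateo refused to say what Amira must apologize to Mateo for ___.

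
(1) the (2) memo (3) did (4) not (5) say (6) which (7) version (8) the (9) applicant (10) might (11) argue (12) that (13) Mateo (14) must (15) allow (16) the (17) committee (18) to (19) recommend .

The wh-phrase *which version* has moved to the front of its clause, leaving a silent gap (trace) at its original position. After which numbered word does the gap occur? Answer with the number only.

Pre-movement form: The applicant might argue that Mateo must allow the committee to recommend which version.
The filler 'which version' is interpreted as the direct object of 'recommend'. Fronting leaves a gap immediately after 'recommend':
The memo did not say which version the applicant might argue that Mateo must allow the committee to recommend ___.
'recommend' is word 19.

19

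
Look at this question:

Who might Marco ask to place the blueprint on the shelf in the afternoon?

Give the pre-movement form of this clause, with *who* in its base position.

The filler 'who' is interpreted as the direct object of 'ask'. Fronting leaves a gap immediately after 'ask':
Who might Marco ask ___ to place the blueprint on the shelf in the afternoon?

Marco might ask who to place the blueprint on the shelf in the afternoon.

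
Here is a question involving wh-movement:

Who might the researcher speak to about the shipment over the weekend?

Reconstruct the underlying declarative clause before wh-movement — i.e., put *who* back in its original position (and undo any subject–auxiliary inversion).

The filler 'who' is interpreted as the object of the preposition 'to'. It moves to the left edge, and the trace sits right after 'to':
Who might the researcher speak to ___ about the shipment over the weekend?

The researcher might speak to who about the shipment over the weekend.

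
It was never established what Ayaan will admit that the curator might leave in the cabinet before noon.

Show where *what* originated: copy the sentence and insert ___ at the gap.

It was never established what Ayaan will admit that the curator might leave ___ in the cabinet before noon.

In situ: Ayaan will admit that the curator might leave what in the cabinet before noon.
The filler 'what' is interpreted as the direct object of 'leave'. The gap is right after 'leave'.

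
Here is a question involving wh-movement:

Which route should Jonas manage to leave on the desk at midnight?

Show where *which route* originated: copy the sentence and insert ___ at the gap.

In situ: Jonas should manage to leave which route on the desk at midnight.
The filler 'which route' is interpreted as the direct object of 'leave'. The gap is right after 'leave'.

Which route should Jonas manage to leave ___ on the desk at midnight?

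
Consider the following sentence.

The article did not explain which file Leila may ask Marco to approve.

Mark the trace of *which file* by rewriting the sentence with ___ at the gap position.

The article did not explain which file Leila may ask Marco to approve ___.

In situ: Leila may ask Marco to approve which file.
'which file' functions as the direct object of 'approve'. The gap is right after 'approve'.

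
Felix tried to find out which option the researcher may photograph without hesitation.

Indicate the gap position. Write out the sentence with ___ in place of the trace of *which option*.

Underlying clause: The researcher may photograph which option without hesitation.
'which option' functions as the direct object of 'photograph'. The gap is right after 'photograph'.

Felix tried to find out which option the researcher may photograph ___ without hesitation.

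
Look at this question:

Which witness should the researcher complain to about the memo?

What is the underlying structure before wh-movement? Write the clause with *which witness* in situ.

'which witness' is the object of the preposition 'to'. It moves to the left edge, and the trace sits right after 'to':
Which witness should the researcher complain to ___ about the memo?

The researcher should complain to which witness about the memo.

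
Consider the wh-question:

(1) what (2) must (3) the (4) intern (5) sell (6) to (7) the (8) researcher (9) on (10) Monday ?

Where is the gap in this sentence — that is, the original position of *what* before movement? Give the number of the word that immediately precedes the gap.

5

Pre-movement form: The intern must sell what to the researcher on Monday.
'what' is the direct object of 'sell'. It moves to the left edge, and the trace sits right after 'sell':
What must the intern sell ___ to the researcher on Monday?
'sell' is word 5.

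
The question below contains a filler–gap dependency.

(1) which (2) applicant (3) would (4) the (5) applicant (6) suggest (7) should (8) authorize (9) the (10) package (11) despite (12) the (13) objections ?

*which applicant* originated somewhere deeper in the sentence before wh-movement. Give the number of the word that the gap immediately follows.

6

Before movement: The applicant would suggest which applicant should authorize the package despite the objections.
The filler 'which applicant' is interpreted as the subject of the clause embedded under 'suggest'. It moves to the left edge, and the trace sits right after 'suggest':
Which applicant would the applicant suggest ___ should authorize the package despite the objections?
'suggest' is word 6.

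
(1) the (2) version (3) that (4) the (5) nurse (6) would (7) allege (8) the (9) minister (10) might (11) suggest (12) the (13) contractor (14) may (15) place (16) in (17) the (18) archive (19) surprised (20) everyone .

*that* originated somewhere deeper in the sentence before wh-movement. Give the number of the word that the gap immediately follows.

15

'that' functions as the direct object of 'place'. It moves to the left edge, and the trace sits right after 'place':
The version that the nurse would allege the minister might suggest the contractor may place ___ in the archive surprised everyone.
'place' is word 15.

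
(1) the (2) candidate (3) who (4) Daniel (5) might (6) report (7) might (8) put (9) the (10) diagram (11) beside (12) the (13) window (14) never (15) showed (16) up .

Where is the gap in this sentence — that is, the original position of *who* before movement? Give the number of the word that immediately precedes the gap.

'who' is the subject of the clause embedded under 'report'. Wh-movement fronts it, leaving a gap right after 'report':
The candidate who Daniel might report ___ might put the diagram beside the window never showed up.
'report' is word 6.

6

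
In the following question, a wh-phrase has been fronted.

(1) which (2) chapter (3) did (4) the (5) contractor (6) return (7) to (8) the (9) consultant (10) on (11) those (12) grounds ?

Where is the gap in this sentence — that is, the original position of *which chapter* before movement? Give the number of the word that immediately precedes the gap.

6

Before movement: The contractor did return which chapter to the consultant on those grounds.
The filler 'which chapter' is interpreted as the direct object of 'return'. It moves to the left edge, and the trace sits right after 'return':
Which chapter did the contractor return ___ to the consultant on those grounds?
'return' is word 6.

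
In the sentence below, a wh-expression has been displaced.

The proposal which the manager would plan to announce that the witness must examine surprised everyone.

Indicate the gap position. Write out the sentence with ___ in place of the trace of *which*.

The proposal which the manager would plan to announce that the witness must examine ___ surprised everyone.

'which' functions as the direct object of 'examine'. The gap is right after 'examine'.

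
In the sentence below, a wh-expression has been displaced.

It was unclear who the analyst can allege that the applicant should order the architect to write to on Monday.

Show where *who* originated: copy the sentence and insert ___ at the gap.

Underlying clause: The analyst can allege that the applicant should order the architect to write to who on Monday.
'who' is the object of the preposition 'to'. The gap is right after 'to'.

It was unclear who the analyst can allege that the applicant should order the architect to write to ___ on Monday.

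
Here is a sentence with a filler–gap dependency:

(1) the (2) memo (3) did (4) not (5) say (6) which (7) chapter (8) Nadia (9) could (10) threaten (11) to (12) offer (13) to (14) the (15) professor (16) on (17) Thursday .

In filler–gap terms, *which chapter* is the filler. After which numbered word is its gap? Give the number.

12

Underlying clause: Nadia could threaten to offer which chapter to the professor on Thursday.
'which chapter' is the direct object of 'offer'. It moves to the left edge, and the trace sits right after 'offer':
The memo did not say which chapter Nadia could threaten to offer ___ to the professor on Thursday.
'offer' is word 12.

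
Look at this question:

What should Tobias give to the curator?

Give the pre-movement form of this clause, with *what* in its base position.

Tobias should give what to the curator.

The filler 'what' is interpreted as the direct object of 'give'. Fronting leaves a gap immediately after 'give':
What should Tobias give ___ to the curator?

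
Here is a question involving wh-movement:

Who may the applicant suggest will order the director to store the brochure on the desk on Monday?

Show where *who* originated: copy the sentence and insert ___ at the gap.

Who may the applicant suggest ___ will order the director to store the brochure on the desk on Monday?

In situ: The applicant may suggest who will order the director to store the brochure on the desk on Monday.
'who' is the subject of the clause embedded under 'suggest'. The gap is right after 'suggest'.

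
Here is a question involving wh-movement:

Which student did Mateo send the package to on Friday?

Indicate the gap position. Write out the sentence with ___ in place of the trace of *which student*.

Which student did Mateo send the package to ___ on Friday?

Underlying clause: Mateo did send the package to which student on Friday.
'which student' is the object of the preposition 'to' (recipient of 'send'). The gap is right after 'to'.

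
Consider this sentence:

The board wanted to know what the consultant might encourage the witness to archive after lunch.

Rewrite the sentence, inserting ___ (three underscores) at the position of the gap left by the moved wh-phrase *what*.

In situ: The consultant might encourage the witness to archive what after lunch.
The filler 'what' is interpreted as the direct object of 'archive'. The gap is right after 'archive'.

The board wanted to know what the consultant might encourage the witness to archive ___ after lunch.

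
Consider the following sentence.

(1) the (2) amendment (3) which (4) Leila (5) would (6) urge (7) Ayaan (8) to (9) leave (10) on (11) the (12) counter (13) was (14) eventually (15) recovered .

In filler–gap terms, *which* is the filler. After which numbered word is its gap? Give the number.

'which' functions as the direct object of 'leave'. Fronting leaves a gap immediately after 'leave':
The amendment which Leila would urge Ayaan to leave ___ on the counter was eventually recovered.
'leave' is word 9.

9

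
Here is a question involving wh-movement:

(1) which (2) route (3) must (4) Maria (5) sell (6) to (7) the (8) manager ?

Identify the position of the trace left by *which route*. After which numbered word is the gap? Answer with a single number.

Before movement: Maria must sell which route to the manager.
The filler 'which route' is interpreted as the direct object of 'sell'. Fronting leaves a gap immediately after 'sell':
Which route must Maria sell ___ to the manager?
'sell' is word 5.

5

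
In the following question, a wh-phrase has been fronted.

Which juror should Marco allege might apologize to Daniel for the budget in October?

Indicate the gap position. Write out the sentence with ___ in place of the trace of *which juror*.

Which juror should Marco allege ___ might apologize to Daniel for the budget in October?

Underlying clause: Marco should allege which juror might apologize to Daniel for the budget in October.
The filler 'which juror' is interpreted as the subject of the clause embedded under 'allege'. The gap is right after 'allege'.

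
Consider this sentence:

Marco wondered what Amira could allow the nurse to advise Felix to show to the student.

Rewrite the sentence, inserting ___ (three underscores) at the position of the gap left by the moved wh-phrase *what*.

Marco wondered what Amira could allow the nurse to advise Felix to show ___ to the student.

In situ: Amira could allow the nurse to advise Felix to show what to the student.
The filler 'what' is interpreted as the direct object of 'show'. The gap is right after 'show'.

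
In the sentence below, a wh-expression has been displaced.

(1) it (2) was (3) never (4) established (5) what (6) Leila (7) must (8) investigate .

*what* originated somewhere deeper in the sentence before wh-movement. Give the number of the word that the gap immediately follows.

In situ: Leila must investigate what.
'what' is the direct object of 'investigate'. Wh-movement fronts it, leaving a gap right after 'investigate':
It was never established what Leila must investigate ___.
'investigate' is word 8.

8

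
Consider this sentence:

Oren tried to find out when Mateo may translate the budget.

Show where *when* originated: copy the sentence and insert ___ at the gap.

Oren tried to find out when Mateo may translate the budget ___.

Pre-movement form: Mateo may translate the budget when.
The filler 'when' is interpreted as the temporal adjunct. The gap is right after 'budget'.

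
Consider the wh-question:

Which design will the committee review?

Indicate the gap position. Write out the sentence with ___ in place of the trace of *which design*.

Which design will the committee review ___?

Pre-movement form: The committee will review which design.
'which design' is the direct object of 'review'. The gap is right after 'review'.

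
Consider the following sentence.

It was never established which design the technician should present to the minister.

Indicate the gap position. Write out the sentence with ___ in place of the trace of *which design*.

In situ: The technician should present which design to the minister.
'which design' functions as the direct object of 'present'. The gap is right after 'present'.

It was never established which design the technician should present ___ to the minister.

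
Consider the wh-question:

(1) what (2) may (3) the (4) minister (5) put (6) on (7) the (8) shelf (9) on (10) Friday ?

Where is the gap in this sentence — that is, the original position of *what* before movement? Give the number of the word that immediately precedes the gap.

5

Pre-movement form: The minister may put what on the shelf on Friday.
'what' functions as the direct object of 'put'. Fronting leaves a gap immediately after 'put':
What may the minister put ___ on the shelf on Friday?
'put' is word 5.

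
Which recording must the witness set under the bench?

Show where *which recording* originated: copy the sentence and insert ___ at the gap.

Which recording must the witness set ___ under the bench?

Underlying clause: The witness must set which recording under the bench.
'which recording' is the direct object of 'set'. The gap is right after 'set'.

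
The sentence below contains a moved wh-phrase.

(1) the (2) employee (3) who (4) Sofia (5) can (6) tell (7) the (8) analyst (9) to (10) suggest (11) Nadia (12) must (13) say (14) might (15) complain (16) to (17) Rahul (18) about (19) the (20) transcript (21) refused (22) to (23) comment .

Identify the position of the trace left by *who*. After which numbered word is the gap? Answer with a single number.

The filler 'who' is interpreted as the subject of the clause embedded under 'say'. Wh-movement fronts it, leaving a gap right after 'say':
The employee who Sofia can tell the analyst to suggest Nadia must say ___ might complain to Rahul about the transcript refused to comment.
'say' is word 13.

13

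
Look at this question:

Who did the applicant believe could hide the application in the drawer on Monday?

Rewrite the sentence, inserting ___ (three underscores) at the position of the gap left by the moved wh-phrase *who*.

In situ: The applicant did believe who could hide the application in the drawer on Monday.
The filler 'who' is interpreted as the subject of the clause embedded under 'believe'. The gap is right after 'believe'.

Who did the applicant believe ___ could hide the application in the drawer on Monday?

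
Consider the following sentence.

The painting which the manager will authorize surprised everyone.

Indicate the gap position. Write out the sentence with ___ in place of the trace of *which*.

The filler 'which' is interpreted as the direct object of 'authorize'. The gap is right after 'authorize'.

The painting which the manager will authorize ___ surprised everyone.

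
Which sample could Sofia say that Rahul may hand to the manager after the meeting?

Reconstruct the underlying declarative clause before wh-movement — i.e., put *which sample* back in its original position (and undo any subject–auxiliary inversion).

'which sample' functions as the direct object of 'hand'. Wh-movement fronts it, leaving a gap right after 'hand':
Which sample could Sofia say that Rahul may hand ___ to the manager after the meeting?

Sofia could say that Rahul may hand which sample to the manager after the meeting.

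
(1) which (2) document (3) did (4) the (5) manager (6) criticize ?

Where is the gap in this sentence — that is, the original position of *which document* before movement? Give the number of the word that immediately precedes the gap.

Before movement: The manager did criticize which document.
'which document' functions as the direct object of 'criticize'. Wh-movement fronts it, leaving a gap right after 'criticize':
Which document did the manager criticize ___?
'criticize' is word 6.

6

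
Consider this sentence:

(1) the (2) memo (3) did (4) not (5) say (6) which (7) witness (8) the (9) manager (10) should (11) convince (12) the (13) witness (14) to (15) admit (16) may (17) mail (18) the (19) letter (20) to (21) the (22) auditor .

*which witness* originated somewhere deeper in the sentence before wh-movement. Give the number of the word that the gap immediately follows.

15

In situ: The manager should convince the witness to admit which witness may mail the letter to the auditor.
'which witness' is the subject of the clause embedded under 'admit'. Fronting leaves a gap immediately after 'admit':
The memo did not say which witness the manager should convince the witness to admit ___ may mail the letter to the auditor.
'admit' is word 15.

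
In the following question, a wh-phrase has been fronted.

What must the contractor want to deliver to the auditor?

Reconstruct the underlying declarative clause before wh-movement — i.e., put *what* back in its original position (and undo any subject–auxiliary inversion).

The contractor must want to deliver what to the auditor.

'what' functions as the direct object of 'deliver'. It moves to the left edge, and the trace sits right after 'deliver':
What must the contractor want to deliver ___ to the auditor?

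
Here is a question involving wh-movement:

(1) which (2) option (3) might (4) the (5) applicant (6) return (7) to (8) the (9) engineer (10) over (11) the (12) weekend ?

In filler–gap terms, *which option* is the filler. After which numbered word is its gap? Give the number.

In situ: The applicant might return which option to the engineer over the weekend.
'which option' functions as the direct object of 'return'. Wh-movement fronts it, leaving a gap right after 'return':
Which option might the applicant return ___ to the engineer over the weekend?
'return' is word 6.

6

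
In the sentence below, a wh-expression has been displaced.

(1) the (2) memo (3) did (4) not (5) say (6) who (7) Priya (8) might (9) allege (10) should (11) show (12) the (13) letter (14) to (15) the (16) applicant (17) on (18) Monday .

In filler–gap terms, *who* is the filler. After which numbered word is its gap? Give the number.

Before movement: Priya might allege who should show the letter to the applicant on Monday.
'who' is the subject of the clause embedded under 'allege'. It moves to the left edge, and the trace sits right after 'allege':
The memo did not say who Priya might allege ___ should show the letter to the applicant on Monday.
'allege' is word 9.

9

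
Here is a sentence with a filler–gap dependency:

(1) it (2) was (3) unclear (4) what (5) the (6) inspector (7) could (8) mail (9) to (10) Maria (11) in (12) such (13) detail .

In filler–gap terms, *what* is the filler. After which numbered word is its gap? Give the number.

8

Underlying clause: The inspector could mail what to Maria in such detail.
'what' is the direct object of 'mail'. Fronting leaves a gap immediately after 'mail':
It was unclear what the inspector could mail ___ to Maria in such detail.
'mail' is word 8.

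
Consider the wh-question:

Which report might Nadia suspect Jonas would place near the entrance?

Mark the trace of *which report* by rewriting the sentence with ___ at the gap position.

In situ: Nadia might suspect Jonas would place which report near the entrance.
The filler 'which report' is interpreted as the direct object of 'place'. The gap is right after 'place'.

Which report might Nadia suspect Jonas would place ___ near the entrance?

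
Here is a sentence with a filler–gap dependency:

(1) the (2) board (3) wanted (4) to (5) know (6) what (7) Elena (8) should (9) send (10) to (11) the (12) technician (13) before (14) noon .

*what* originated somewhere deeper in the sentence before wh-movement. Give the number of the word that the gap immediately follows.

9

Underlying clause: Elena should send what to the technician before noon.
'what' functions as the direct object of 'send'. Wh-movement fronts it, leaving a gap right after 'send':
The board wanted to know what Elena should send ___ to the technician before noon.
'send' is word 9.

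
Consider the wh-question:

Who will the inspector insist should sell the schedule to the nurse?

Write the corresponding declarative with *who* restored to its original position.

The inspector will insist who should sell the schedule to the nurse.

The filler 'who' is interpreted as the subject of the clause embedded under 'insist'. It moves to the left edge, and the trace sits right after 'insist':
Who will the inspector insist ___ should sell the schedule to the nurse?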